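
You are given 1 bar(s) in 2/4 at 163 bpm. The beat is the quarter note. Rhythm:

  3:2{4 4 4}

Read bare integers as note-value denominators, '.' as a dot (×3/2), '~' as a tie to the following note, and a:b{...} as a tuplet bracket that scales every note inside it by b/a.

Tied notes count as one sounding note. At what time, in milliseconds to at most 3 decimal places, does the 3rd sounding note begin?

note 3 onset = 4/3b = 490.798ms

1. 0.0ms @ 0 + 245.399ms (2/3)
2. 245.399ms @ 2/3 + 245.399ms (2/3)
3. 490.798ms @ 4/3 + 245.399ms (2/3)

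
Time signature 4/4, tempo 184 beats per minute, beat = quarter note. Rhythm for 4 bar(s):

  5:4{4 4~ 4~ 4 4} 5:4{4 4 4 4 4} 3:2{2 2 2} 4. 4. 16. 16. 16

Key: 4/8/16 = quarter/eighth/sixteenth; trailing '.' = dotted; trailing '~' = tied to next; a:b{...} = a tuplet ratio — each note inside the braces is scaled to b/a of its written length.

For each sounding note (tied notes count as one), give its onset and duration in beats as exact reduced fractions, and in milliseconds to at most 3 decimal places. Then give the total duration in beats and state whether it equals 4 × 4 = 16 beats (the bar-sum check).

1) 0.0ms=0b +260.87ms=4/5b
2) 260.87ms=4/5b +782.609ms=12/5b
3) 1043.478ms=16/5b +260.87ms=4/5b
4) 1304.348ms=4b +260.87ms=4/5b
5) 1565.217ms=24/5b +260.87ms=4/5b
6) 1826.087ms=28/5b +260.87ms=4/5b
7) 2086.957ms=32/5b +260.87ms=4/5b
8) 2347.826ms=36/5b +260.87ms=4/5b
9) 2608.696ms=8b +434.783ms=4/3b
10) 3043.478ms=28/3b +434.783ms=4/3b
11) 3478.261ms=32/3b +434.783ms=4/3b
12) 3913.043ms=12b +489.13ms=3/2b
13) 4402.174ms=27/2b +489.13ms=3/2b
14) 4891.304ms=15b +122.283ms=3/8b
15) 5013.587ms=123/8b +122.283ms=3/8b
16) 5135.87ms=63/4b +81.522ms=1/4b
Σ=16b of 16 (184bpm 4/4) — PASS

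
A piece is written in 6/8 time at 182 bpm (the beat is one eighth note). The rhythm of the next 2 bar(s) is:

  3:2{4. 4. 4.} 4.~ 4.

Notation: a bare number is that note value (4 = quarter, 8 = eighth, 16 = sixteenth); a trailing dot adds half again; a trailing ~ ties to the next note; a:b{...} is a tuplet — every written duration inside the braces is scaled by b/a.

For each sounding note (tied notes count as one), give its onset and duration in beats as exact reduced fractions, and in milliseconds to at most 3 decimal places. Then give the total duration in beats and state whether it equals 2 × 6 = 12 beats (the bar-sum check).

1) 0.0ms=0b +659.341ms=2b
2) 659.341ms=2b +659.341ms=2b
3) 1318.681ms=4b +659.341ms=2b
4) 1978.022ms=6b +1978.022ms=6b
Σ=12b of 12 (182bpm 6/8) — PASS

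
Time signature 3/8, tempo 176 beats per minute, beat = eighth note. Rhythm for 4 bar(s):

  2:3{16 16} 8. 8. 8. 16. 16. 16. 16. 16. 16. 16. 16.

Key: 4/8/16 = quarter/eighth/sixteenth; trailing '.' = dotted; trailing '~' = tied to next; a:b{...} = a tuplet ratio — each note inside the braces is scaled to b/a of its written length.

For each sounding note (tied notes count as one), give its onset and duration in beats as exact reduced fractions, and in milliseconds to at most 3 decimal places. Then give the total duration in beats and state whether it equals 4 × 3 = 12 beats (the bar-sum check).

1) 0.0ms=0b +255.682ms=3/4b
2) 255.682ms=3/4b +255.682ms=3/4b
3) 511.364ms=3/2b +511.364ms=3/2b
4) 1022.727ms=3b +511.364ms=3/2b
5) 1534.091ms=9/2b +511.364ms=3/2b
6) 2045.455ms=6b +255.682ms=3/4b
7) 2301.136ms=27/4b +255.682ms=3/4b
8) 2556.818ms=15/2b +255.682ms=3/4b
9) 2812.5ms=33/4b +255.682ms=3/4b
10) 3068.182ms=9b +255.682ms=3/4b
11) 3323.864ms=39/4b +255.682ms=3/4b
12) 3579.545ms=21/2b +255.682ms=3/4b
13) 3835.227ms=45/4b +255.682ms=3/4b
Σ=12b of 12 (176bpm 3/8) — PASS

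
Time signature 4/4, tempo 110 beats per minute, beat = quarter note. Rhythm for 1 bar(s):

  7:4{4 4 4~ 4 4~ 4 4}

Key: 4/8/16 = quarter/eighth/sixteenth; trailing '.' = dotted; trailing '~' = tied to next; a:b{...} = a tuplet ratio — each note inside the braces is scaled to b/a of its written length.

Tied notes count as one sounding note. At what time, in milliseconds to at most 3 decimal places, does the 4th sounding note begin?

1. 0.0ms @ 0 + 311.688ms (4/7)
2. 311.688ms @ 4/7 + 311.688ms (4/7)
3. 623.377ms @ 8/7 + 623.377ms (8/7)
4. 1246.753ms @ 16/7 + 623.377ms (8/7)
5. 1870.13ms @ 24/7 + 311.688ms (4/7)

note 4 onset = 16/7b = 1246.753ms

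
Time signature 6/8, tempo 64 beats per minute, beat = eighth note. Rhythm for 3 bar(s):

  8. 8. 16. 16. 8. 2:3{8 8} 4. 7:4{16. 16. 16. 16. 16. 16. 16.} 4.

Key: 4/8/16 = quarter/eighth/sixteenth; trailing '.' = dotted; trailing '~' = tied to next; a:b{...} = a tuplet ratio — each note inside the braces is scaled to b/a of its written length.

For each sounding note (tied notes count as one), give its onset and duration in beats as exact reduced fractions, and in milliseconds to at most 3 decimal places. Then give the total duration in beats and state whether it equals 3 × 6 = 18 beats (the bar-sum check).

1) 0.0ms=0b +1406.25ms=3/2b
2) 1406.25ms=3/2b +1406.25ms=3/2b
3) 2812.5ms=3b +703.125ms=3/4b
4) 3515.625ms=15/4b +703.125ms=3/4b
5) 4218.75ms=9/2b +1406.25ms=3/2b
6) 5625.0ms=6b +1406.25ms=3/2b
7) 7031.25ms=15/2b +1406.25ms=3/2b
8) 8437.5ms=9b +2812.5ms=3b
9) 11250.0ms=12b +401.786ms=3/7b
10) 11651.786ms=87/7b +401.786ms=3/7b
11) 12053.571ms=90/7b +401.786ms=3/7b
12) 12455.357ms=93/7b +401.786ms=3/7b
13) 12857.143ms=96/7b +401.786ms=3/7b
14) 13258.929ms=99/7b +401.786ms=3/7b
15) 13660.714ms=102/7b +401.786ms=3/7b
16) 14062.5ms=15b +2812.5ms=3b
Σ=18b of 18 (64bpm 6/8) — PASS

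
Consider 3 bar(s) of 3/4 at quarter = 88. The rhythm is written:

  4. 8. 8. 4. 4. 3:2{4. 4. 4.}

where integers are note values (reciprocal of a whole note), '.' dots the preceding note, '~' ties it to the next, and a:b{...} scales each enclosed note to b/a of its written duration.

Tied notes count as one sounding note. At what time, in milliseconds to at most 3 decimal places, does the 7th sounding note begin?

note 7 onset = 7b = 4772.727ms

1. 0.0ms @ 0 + 1022.727ms (3/2)
2. 1022.727ms @ 3/2 + 511.364ms (3/4)
3. 1534.091ms @ 9/4 + 511.364ms (3/4)
4. 2045.455ms @ 3 + 1022.727ms (3/2)
5. 3068.182ms @ 9/2 + 1022.727ms (3/2)
6. 4090.909ms @ 6 + 681.818ms (1)
7. 4772.727ms @ 7 + 681.818ms (1)
8. 5454.545ms @ 8 + 681.818ms (1)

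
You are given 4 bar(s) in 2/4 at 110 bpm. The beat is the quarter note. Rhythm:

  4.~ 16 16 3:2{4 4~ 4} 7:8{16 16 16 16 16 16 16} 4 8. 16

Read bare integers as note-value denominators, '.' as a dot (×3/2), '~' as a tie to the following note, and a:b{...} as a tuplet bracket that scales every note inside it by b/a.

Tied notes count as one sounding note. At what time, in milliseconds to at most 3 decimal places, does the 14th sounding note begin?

1. 0.0ms @ 0 + 954.545ms (7/4)
2. 954.545ms @ 7/4 + 136.364ms (1/4)
3. 1090.909ms @ 2 + 363.636ms (2/3)
4. 1454.545ms @ 8/3 + 727.273ms (4/3)
5. 2181.818ms @ 4 + 155.844ms (2/7)
6. 2337.662ms @ 30/7 + 155.844ms (2/7)
7. 2493.506ms @ 32/7 + 155.844ms (2/7)
8. 2649.351ms @ 34/7 + 155.844ms (2/7)
9. 2805.195ms @ 36/7 + 155.844ms (2/7)
10. 2961.039ms @ 38/7 + 155.844ms (2/7)
11. 3116.883ms @ 40/7 + 155.844ms (2/7)
12. 3272.727ms @ 6 + 545.455ms (1)
13. 3818.182ms @ 7 + 409.091ms (3/4)
14. 4227.273ms @ 31/4 + 136.364ms (1/4)

note 14 onset = 31/4b = 4227.273ms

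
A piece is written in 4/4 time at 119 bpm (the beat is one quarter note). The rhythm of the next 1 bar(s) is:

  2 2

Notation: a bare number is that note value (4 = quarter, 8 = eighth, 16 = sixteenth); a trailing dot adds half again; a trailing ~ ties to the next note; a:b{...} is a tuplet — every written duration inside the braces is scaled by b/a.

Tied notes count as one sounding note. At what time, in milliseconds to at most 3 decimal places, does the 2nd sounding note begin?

1. 0.0ms @ 0 + 1008.403ms (2)
2. 1008.403ms @ 2 + 1008.403ms (2)

note 2 onset = 2b = 1008.403ms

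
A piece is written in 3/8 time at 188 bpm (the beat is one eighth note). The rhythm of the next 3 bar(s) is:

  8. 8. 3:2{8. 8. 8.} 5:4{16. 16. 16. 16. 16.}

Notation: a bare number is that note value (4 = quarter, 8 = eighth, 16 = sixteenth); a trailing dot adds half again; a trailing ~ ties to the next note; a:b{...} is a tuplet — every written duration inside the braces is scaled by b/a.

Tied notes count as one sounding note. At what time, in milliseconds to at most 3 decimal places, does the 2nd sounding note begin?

note 2 onset = 3/2b = 478.723ms

1. 0.0ms @ 0 + 478.723ms (3/2)
2. 478.723ms @ 3/2 + 478.723ms (3/2)
3. 957.447ms @ 3 + 319.149ms (1)
4. 1276.596ms @ 4 + 319.149ms (1)
5. 1595.745ms @ 5 + 319.149ms (1)
6. 1914.894ms @ 6 + 191.489ms (3/5)
7. 2106.383ms @ 33/5 + 191.489ms (3/5)
8. 2297.872ms @ 36/5 + 191.489ms (3/5)
9. 2489.362ms @ 39/5 + 191.489ms (3/5)
10. 2680.851ms @ 42/5 + 191.489ms (3/5)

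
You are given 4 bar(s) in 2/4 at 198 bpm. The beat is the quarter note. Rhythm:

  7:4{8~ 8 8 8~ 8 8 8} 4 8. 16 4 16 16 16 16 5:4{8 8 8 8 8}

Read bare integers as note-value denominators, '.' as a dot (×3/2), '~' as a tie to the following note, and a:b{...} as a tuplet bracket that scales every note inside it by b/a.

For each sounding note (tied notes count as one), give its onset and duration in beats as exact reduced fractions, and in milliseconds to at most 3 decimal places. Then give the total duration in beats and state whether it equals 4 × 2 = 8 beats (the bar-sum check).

1) 0.0ms=0b +173.16ms=4/7b
2) 173.16ms=4/7b +86.58ms=2/7b
3) 259.74ms=6/7b +173.16ms=4/7b
4) 432.9ms=10/7b +86.58ms=2/7b
5) 519.481ms=12/7b +86.58ms=2/7b
6) 606.061ms=2b +303.03ms=1b
7) 909.091ms=3b +227.273ms=3/4b
8) 1136.364ms=15/4b +75.758ms=1/4b
9) 1212.121ms=4b +303.03ms=1b
10) 1515.152ms=5b +75.758ms=1/4b
11) 1590.909ms=21/4b +75.758ms=1/4b
12) 1666.667ms=11/2b +75.758ms=1/4b
13) 1742.424ms=23/4b +75.758ms=1/4b
14) 1818.182ms=6b +121.212ms=2/5b
15) 1939.394ms=32/5b +121.212ms=2/5b
16) 2060.606ms=34/5b +121.212ms=2/5b
17) 2181.818ms=36/5b +121.212ms=2/5b
18) 2303.03ms=38/5b +121.212ms=2/5b
Σ=8b of 8 (198bpm 2/4) — PASS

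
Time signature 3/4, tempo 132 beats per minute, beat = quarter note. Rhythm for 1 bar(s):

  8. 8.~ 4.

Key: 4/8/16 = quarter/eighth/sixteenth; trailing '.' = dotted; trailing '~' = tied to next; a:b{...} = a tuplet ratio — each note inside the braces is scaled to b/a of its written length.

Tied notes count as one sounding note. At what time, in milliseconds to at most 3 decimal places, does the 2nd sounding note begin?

note 2 onset = 3/4b = 340.909ms

1. 0.0ms @ 0 + 340.909ms (3/4)
2. 340.909ms @ 3/4 + 1022.727ms (9/4)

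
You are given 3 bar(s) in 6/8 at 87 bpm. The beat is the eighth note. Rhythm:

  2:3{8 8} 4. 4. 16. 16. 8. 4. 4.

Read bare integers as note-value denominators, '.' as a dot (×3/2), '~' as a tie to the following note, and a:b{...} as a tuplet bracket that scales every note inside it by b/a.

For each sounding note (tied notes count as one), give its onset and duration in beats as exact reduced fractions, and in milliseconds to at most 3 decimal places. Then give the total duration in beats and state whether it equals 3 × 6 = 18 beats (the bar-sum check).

1) 0.0ms=0b +1034.483ms=3/2b
2) 1034.483ms=3/2b +1034.483ms=3/2b
3) 2068.966ms=3b +2068.966ms=3b
4) 4137.931ms=6b +2068.966ms=3b
5) 6206.897ms=9b +517.241ms=3/4b
6) 6724.138ms=39/4b +517.241ms=3/4b
7) 7241.379ms=21/2b +1034.483ms=3/2b
8) 8275.862ms=12b +2068.966ms=3b
9) 10344.828ms=15b +2068.966ms=3b
Σ=18b of 18 (87bpm 6/8) — PASS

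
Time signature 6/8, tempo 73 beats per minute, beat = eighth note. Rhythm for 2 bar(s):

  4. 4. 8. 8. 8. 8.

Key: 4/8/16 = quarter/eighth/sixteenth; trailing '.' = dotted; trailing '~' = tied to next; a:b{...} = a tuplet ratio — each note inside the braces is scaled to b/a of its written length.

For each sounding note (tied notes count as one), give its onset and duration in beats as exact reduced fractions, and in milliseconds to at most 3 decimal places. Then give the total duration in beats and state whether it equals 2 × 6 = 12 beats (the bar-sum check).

1) 0.0ms=0b +2465.753ms=3b
2) 2465.753ms=3b +2465.753ms=3b
3) 4931.507ms=6b +1232.877ms=3/2b
4) 6164.384ms=15/2b +1232.877ms=3/2b
5) 7397.26ms=9b +1232.877ms=3/2b
6) 8630.137ms=21/2b +1232.877ms=3/2b
Σ=12b of 12 (73bpm 6/8) — PASS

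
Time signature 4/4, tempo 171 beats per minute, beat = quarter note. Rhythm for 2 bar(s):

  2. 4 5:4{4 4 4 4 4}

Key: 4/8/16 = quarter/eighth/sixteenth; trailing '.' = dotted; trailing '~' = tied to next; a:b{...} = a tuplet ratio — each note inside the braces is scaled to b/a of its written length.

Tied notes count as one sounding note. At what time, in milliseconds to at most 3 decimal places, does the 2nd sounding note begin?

1. 0.0ms @ 0 + 1052.632ms (3)
2. 1052.632ms @ 3 + 350.877ms (1)
3. 1403.509ms @ 4 + 280.702ms (4/5)
4. 1684.211ms @ 24/5 + 280.702ms (4/5)
5. 1964.912ms @ 28/5 + 280.702ms (4/5)
6. 2245.614ms @ 32/5 + 280.702ms (4/5)
7. 2526.316ms @ 36/5 + 280.702ms (4/5)

note 2 onset = 3b = 1052.632ms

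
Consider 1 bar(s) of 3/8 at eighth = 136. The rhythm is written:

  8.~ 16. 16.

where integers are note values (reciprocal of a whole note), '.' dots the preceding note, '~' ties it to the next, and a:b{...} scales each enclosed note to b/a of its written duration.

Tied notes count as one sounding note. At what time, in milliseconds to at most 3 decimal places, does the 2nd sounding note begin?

1. 0.0ms @ 0 + 992.647ms (9/4)
2. 992.647ms @ 9/4 + 330.882ms (3/4)

note 2 onset = 9/4b = 992.647ms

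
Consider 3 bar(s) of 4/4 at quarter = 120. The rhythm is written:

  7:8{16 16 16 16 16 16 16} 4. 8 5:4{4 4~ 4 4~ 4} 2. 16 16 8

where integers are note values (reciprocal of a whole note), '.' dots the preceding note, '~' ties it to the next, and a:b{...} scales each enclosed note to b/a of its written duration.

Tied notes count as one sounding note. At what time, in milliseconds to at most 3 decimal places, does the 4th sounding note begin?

1. 0.0ms @ 0 + 142.857ms (2/7)
2. 142.857ms @ 2/7 + 142.857ms (2/7)
3. 285.714ms @ 4/7 + 142.857ms (2/7)
4. 428.571ms @ 6/7 + 142.857ms (2/7)
5. 571.429ms @ 8/7 + 142.857ms (2/7)
6. 714.286ms @ 10/7 + 142.857ms (2/7)
7. 857.143ms @ 12/7 + 142.857ms (2/7)
8. 1000.0ms @ 2 + 750.0ms (3/2)
9. 1750.0ms @ 7/2 + 250.0ms (1/2)
10. 2000.0ms @ 4 + 400.0ms (4/5)
11. 2400.0ms @ 24/5 + 800.0ms (8/5)
12. 3200.0ms @ 32/5 + 800.0ms (8/5)
13. 4000.0ms @ 8 + 1500.0ms (3)
14. 5500.0ms @ 11 + 125.0ms (1/4)
15. 5625.0ms @ 45/4 + 125.0ms (1/4)
16. 5750.0ms @ 23/2 + 250.0ms (1/2)

note 4 onset = 6/7b = 428.571ms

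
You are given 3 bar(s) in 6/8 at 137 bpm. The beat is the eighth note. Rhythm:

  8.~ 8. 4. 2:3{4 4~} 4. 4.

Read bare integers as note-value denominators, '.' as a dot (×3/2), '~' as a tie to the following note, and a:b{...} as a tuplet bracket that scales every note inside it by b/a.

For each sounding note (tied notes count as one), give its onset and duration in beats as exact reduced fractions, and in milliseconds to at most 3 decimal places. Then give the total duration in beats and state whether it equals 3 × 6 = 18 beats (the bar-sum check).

1) 0.0ms=0b +1313.869ms=3b
2) 1313.869ms=3b +1313.869ms=3b
3) 2627.737ms=6b +1313.869ms=3b
4) 3941.606ms=9b +2627.737ms=6b
5) 6569.343ms=15b +1313.869ms=3b
Σ=18b of 18 (137bpm 6/8) — PASS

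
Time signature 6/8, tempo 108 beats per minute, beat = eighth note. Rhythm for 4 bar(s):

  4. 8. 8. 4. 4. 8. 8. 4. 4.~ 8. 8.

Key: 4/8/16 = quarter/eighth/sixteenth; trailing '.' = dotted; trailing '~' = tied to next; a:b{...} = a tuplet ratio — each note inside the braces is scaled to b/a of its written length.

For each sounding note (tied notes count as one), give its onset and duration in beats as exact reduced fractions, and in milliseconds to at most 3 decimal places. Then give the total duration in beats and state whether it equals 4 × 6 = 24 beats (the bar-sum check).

1) 0.0ms=0b +1666.667ms=3b
2) 1666.667ms=3b +833.333ms=3/2b
3) 2500.0ms=9/2b +833.333ms=3/2b
4) 3333.333ms=6b +1666.667ms=3b
5) 5000.0ms=9b +1666.667ms=3b
6) 6666.667ms=12b +833.333ms=3/2b
7) 7500.0ms=27/2b +833.333ms=3/2b
8) 8333.333ms=15b +1666.667ms=3b
9) 10000.0ms=18b +2500.0ms=9/2b
10) 12500.0ms=45/2b +833.333ms=3/2b
Σ=24b of 24 (108bpm 6/8) — PASS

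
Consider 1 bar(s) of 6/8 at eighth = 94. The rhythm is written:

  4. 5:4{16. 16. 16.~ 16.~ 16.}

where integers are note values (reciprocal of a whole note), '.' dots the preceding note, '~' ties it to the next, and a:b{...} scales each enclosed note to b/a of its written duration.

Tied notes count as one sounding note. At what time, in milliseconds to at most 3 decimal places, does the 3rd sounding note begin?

1. 0.0ms @ 0 + 1914.894ms (3)
2. 1914.894ms @ 3 + 382.979ms (3/5)
3. 2297.872ms @ 18/5 + 382.979ms (3/5)
4. 2680.851ms @ 21/5 + 1148.936ms (9/5)

note 3 onset = 18/5b = 2297.872ms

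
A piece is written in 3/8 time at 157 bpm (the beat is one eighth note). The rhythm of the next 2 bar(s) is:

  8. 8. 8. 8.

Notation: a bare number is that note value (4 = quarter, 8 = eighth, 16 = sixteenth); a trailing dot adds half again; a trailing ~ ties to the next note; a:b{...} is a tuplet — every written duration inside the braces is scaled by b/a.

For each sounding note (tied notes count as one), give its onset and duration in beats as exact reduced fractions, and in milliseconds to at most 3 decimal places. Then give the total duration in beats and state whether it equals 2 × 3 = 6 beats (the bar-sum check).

1) 0.0ms=0b +573.248ms=3/2b
2) 573.248ms=3/2b +573.248ms=3/2b
3) 1146.497ms=3b +573.248ms=3/2b
4) 1719.745ms=9/2b +573.248ms=3/2b
Σ=6b of 6 (157bpm 3/8) — PASS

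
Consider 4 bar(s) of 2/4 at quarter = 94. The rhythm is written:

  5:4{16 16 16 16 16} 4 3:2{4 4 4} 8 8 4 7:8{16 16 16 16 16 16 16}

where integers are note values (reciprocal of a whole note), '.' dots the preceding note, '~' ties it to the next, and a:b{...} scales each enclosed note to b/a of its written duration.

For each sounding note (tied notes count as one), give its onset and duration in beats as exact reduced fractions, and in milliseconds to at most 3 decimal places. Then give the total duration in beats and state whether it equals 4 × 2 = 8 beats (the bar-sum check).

1) 0.0ms=0b +127.66ms=1/5b
2) 127.66ms=1/5b +127.66ms=1/5b
3) 255.319ms=2/5b +127.66ms=1/5b
4) 382.979ms=3/5b +127.66ms=1/5b
5) 510.638ms=4/5b +127.66ms=1/5b
6) 638.298ms=1b +638.298ms=1b
7) 1276.596ms=2b +425.532ms=2/3b
8) 1702.128ms=8/3b +425.532ms=2/3b
9) 2127.66ms=10/3b +425.532ms=2/3b
10) 2553.191ms=4b +319.149ms=1/2b
11) 2872.34ms=9/2b +319.149ms=1/2b
12) 3191.489ms=5b +638.298ms=1b
13) 3829.787ms=6b +182.371ms=2/7b
14) 4012.158ms=44/7b +182.371ms=2/7b
15) 4194.529ms=46/7b +182.371ms=2/7b
16) 4376.9ms=48/7b +182.371ms=2/7b
17) 4559.271ms=50/7b +182.371ms=2/7b
18) 4741.641ms=52/7b +182.371ms=2/7b
19) 4924.012ms=54/7b +182.371ms=2/7b
Σ=8b of 8 (94bpm 2/4) — PASS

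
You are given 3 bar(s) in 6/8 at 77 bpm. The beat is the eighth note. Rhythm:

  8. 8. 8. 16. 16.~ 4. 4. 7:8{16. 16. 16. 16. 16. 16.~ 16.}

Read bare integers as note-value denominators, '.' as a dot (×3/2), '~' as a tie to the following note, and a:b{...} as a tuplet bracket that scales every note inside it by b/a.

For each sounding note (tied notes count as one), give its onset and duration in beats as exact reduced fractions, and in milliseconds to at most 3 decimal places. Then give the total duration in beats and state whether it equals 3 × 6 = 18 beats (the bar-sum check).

1) 0.0ms=0b +1168.831ms=3/2b
2) 1168.831ms=3/2b +1168.831ms=3/2b
3) 2337.662ms=3b +1168.831ms=3/2b
4) 3506.494ms=9/2b +584.416ms=3/4b
5) 4090.909ms=21/4b +2922.078ms=15/4b
6) 7012.987ms=9b +2337.662ms=3b
7) 9350.649ms=12b +667.904ms=6/7b
8) 10018.553ms=90/7b +667.904ms=6/7b
9) 10686.456ms=96/7b +667.904ms=6/7b
10) 11354.36ms=102/7b +667.904ms=6/7b
11) 12022.263ms=108/7b +667.904ms=6/7b
12) 12690.167ms=114/7b +1335.807ms=12/7b
Σ=18b of 18 (77bpm 6/8) — PASS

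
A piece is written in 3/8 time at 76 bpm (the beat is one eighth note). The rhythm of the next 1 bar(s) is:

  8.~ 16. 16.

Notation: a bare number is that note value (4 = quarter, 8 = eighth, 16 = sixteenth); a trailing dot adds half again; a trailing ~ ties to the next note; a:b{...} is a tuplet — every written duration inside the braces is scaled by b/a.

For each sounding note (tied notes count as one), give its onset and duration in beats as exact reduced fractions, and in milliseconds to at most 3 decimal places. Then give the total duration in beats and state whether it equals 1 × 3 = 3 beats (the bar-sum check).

1) 0.0ms=0b +1776.316ms=9/4b
2) 1776.316ms=9/4b +592.105ms=3/4b
Σ=3b of 3 (76bpm 3/8) — PASS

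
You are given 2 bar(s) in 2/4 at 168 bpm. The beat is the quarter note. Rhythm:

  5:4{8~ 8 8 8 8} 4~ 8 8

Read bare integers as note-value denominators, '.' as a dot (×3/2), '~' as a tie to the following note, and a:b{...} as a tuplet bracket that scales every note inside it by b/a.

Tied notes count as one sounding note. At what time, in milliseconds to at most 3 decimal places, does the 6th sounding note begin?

1. 0.0ms @ 0 + 285.714ms (4/5)
2. 285.714ms @ 4/5 + 142.857ms (2/5)
3. 428.571ms @ 6/5 + 142.857ms (2/5)
4. 571.429ms @ 8/5 + 142.857ms (2/5)
5. 714.286ms @ 2 + 535.714ms (3/2)
6. 1250.0ms @ 7/2 + 178.571ms (1/2)

note 6 onset = 7/2b = 1250.0ms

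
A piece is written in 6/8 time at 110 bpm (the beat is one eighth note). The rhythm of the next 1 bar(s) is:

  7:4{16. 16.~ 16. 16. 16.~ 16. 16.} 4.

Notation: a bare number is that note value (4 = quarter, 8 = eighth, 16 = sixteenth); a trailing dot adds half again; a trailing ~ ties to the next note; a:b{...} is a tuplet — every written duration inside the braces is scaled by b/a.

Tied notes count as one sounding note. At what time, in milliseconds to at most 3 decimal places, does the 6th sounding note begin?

1. 0.0ms @ 0 + 233.766ms (3/7)
2. 233.766ms @ 3/7 + 467.532ms (6/7)
3. 701.299ms @ 9/7 + 233.766ms (3/7)
4. 935.065ms @ 12/7 + 467.532ms (6/7)
5. 1402.597ms @ 18/7 + 233.766ms (3/7)
6. 1636.364ms @ 3 + 1636.364ms (3)

note 6 onset = 3b = 1636.364ms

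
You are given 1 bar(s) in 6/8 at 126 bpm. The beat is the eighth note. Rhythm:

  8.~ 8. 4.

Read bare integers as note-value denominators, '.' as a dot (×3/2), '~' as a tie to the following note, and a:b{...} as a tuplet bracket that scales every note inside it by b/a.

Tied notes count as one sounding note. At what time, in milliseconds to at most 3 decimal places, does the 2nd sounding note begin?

1. 0.0ms @ 0 + 1428.571ms (3)
2. 1428.571ms @ 3 + 1428.571ms (3)

note 2 onset = 3b = 1428.571ms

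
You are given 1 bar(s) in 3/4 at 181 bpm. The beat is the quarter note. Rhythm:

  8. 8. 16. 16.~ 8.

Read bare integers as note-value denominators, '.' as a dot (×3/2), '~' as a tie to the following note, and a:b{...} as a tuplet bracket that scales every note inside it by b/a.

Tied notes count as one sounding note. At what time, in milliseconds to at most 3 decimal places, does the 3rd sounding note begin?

1. 0.0ms @ 0 + 248.619ms (3/4)
2. 248.619ms @ 3/4 + 248.619ms (3/4)
3. 497.238ms @ 3/2 + 124.309ms (3/8)
4. 621.547ms @ 15/8 + 372.928ms (9/8)

note 3 onset = 3/2b = 497.238ms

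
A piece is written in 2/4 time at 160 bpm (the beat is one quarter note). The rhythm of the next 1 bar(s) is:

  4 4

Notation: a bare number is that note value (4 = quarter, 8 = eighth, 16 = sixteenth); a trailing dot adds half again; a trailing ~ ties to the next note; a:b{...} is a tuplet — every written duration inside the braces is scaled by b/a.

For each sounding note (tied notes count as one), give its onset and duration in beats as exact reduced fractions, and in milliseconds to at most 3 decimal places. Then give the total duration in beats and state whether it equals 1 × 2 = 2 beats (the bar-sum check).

1) 0.0ms=0b +375.0ms=1b
2) 375.0ms=1b +375.0ms=1b
Σ=2b of 2 (160bpm 2/4) — PASS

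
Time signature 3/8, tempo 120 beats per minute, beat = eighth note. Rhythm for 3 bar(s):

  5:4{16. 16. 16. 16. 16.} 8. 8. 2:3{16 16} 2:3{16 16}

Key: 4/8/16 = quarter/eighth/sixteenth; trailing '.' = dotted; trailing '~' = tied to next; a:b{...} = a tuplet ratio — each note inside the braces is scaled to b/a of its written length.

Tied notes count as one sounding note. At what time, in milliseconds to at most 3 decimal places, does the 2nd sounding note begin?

note 2 onset = 3/5b = 300.0ms

1. 0.0ms @ 0 + 300.0ms (3/5)
2. 300.0ms @ 3/5 + 300.0ms (3/5)
3. 600.0ms @ 6/5 + 300.0ms (3/5)
4. 900.0ms @ 9/5 + 300.0ms (3/5)
5. 1200.0ms @ 12/5 + 300.0ms (3/5)
6. 1500.0ms @ 3 + 750.0ms (3/2)
7. 2250.0ms @ 9/2 + 750.0ms (3/2)
8. 3000.0ms @ 6 + 375.0ms (3/4)
9. 3375.0ms @ 27/4 + 375.0ms (3/4)
10. 3750.0ms @ 15/2 + 375.0ms (3/4)
11. 4125.0ms @ 33/4 + 375.0ms (3/4)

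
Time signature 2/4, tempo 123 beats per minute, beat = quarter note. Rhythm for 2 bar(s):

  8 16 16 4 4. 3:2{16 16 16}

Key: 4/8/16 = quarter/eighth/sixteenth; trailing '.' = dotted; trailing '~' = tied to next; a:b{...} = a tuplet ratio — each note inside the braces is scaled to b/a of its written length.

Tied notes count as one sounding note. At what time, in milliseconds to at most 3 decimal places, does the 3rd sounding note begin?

note 3 onset = 3/4b = 365.854ms

1. 0.0ms @ 0 + 243.902ms (1/2)
2. 243.902ms @ 1/2 + 121.951ms (1/4)
3. 365.854ms @ 3/4 + 121.951ms (1/4)
4. 487.805ms @ 1 + 487.805ms (1)
5. 975.61ms @ 2 + 731.707ms (3/2)
6. 1707.317ms @ 7/2 + 81.301ms (1/6)
7. 1788.618ms @ 11/3 + 81.301ms (1/6)
8. 1869.919ms @ 23/6 + 81.301ms (1/6)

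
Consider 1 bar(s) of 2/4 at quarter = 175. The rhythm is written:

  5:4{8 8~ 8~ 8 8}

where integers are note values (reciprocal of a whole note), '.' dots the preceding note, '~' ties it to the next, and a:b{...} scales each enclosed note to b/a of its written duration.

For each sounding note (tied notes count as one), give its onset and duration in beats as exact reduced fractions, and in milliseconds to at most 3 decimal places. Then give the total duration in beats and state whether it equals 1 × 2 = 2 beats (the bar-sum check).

1) 0.0ms=0b +137.143ms=2/5b
2) 137.143ms=2/5b +411.429ms=6/5b
3) 548.571ms=8/5b +137.143ms=2/5b
Σ=2b of 2 (175bpm 2/4) — PASS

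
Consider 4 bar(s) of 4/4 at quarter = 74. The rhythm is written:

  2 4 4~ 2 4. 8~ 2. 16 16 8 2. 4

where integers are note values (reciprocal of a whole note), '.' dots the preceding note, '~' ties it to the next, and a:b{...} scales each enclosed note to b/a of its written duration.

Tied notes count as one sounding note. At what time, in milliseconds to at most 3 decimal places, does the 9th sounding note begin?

1. 0.0ms @ 0 + 1621.622ms (2)
2. 1621.622ms @ 2 + 810.811ms (1)
3. 2432.432ms @ 3 + 2432.432ms (3)
4. 4864.865ms @ 6 + 1216.216ms (3/2)
5. 6081.081ms @ 15/2 + 2837.838ms (7/2)
6. 8918.919ms @ 11 + 202.703ms (1/4)
7. 9121.622ms @ 45/4 + 202.703ms (1/4)
8. 9324.324ms @ 23/2 + 405.405ms (1/2)
9. 9729.73ms @ 12 + 2432.432ms (3)
10. 12162.162ms @ 15 + 810.811ms (1)

note 9 onset = 12b = 9729.73ms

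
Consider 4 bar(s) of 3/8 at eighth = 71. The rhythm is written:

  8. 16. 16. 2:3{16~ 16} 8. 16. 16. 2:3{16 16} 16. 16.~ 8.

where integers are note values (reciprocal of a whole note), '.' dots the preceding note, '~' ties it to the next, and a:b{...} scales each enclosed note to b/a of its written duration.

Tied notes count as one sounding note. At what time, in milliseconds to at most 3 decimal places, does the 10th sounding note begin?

1. 0.0ms @ 0 + 1267.606ms (3/2)
2. 1267.606ms @ 3/2 + 633.803ms (3/4)
3. 1901.408ms @ 9/4 + 633.803ms (3/4)
4. 2535.211ms @ 3 + 1267.606ms (3/2)
5. 3802.817ms @ 9/2 + 1267.606ms (3/2)
6. 5070.423ms @ 6 + 633.803ms (3/4)
7. 5704.225ms @ 27/4 + 633.803ms (3/4)
8. 6338.028ms @ 15/2 + 633.803ms (3/4)
9. 6971.831ms @ 33/4 + 633.803ms (3/4)
10. 7605.634ms @ 9 + 633.803ms (3/4)
11. 8239.437ms @ 39/4 + 1901.408ms (9/4)

note 10 onset = 9b = 7605.634ms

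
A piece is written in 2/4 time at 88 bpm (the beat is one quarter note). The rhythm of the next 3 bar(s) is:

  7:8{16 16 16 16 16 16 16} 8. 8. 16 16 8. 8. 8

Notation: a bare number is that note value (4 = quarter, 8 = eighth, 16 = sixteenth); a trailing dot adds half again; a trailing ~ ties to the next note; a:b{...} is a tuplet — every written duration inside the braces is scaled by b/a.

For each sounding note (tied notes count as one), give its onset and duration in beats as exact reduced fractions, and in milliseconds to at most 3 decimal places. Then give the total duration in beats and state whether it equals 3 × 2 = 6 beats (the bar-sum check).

1) 0.0ms=0b +194.805ms=2/7b
2) 194.805ms=2/7b +194.805ms=2/7b
3) 389.61ms=4/7b +194.805ms=2/7b
4) 584.416ms=6/7b +194.805ms=2/7b
5) 779.221ms=8/7b +194.805ms=2/7b
6) 974.026ms=10/7b +194.805ms=2/7b
7) 1168.831ms=12/7b +194.805ms=2/7b
8) 1363.636ms=2b +511.364ms=3/4b
9) 1875.0ms=11/4b +511.364ms=3/4b
10) 2386.364ms=7/2b +170.455ms=1/4b
11) 2556.818ms=15/4b +170.455ms=1/4b
12) 2727.273ms=4b +511.364ms=3/4b
13) 3238.636ms=19/4b +511.364ms=3/4b
14) 3750.0ms=11/2b +340.909ms=1/2b
Σ=6b of 6 (88bpm 2/4) — PASS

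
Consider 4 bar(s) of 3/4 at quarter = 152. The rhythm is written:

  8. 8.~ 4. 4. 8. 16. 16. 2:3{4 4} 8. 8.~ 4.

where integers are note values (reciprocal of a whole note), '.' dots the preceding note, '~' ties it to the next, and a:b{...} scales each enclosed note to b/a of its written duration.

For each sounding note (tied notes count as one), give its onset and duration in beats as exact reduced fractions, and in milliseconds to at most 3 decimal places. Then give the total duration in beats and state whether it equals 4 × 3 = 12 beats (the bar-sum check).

1) 0.0ms=0b +296.053ms=3/4b
2) 296.053ms=3/4b +888.158ms=9/4b
3) 1184.211ms=3b +592.105ms=3/2b
4) 1776.316ms=9/2b +296.053ms=3/4b
5) 2072.368ms=21/4b +148.026ms=3/8b
6) 2220.395ms=45/8b +148.026ms=3/8b
7) 2368.421ms=6b +592.105ms=3/2b
8) 2960.526ms=15/2b +592.105ms=3/2b
9) 3552.632ms=9b +296.053ms=3/4b
10) 3848.684ms=39/4b +888.158ms=9/4b
Σ=12b of 12 (152bpm 3/4) — PASS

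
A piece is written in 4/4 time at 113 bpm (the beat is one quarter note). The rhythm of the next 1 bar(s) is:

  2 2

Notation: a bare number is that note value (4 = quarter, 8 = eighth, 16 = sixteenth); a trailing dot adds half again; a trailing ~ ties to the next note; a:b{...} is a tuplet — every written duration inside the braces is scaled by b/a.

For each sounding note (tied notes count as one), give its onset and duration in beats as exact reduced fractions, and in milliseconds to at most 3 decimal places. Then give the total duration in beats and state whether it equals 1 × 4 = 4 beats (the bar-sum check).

1) 0.0ms=0b +1061.947ms=2b
2) 1061.947ms=2b +1061.947ms=2b
Σ=4b of 4 (113bpm 4/4) — PASS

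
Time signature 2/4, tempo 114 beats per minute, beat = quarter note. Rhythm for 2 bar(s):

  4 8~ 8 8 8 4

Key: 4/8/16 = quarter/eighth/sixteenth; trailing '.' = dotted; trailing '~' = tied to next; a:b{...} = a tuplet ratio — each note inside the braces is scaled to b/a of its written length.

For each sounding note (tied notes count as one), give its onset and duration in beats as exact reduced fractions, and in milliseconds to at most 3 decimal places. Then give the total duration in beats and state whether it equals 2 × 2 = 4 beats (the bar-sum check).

1) 0.0ms=0b +526.316ms=1b
2) 526.316ms=1b +526.316ms=1b
3) 1052.632ms=2b +263.158ms=1/2b
4) 1315.789ms=5/2b +263.158ms=1/2b
5) 1578.947ms=3b +526.316ms=1b
Σ=4b of 4 (114bpm 2/4) — PASS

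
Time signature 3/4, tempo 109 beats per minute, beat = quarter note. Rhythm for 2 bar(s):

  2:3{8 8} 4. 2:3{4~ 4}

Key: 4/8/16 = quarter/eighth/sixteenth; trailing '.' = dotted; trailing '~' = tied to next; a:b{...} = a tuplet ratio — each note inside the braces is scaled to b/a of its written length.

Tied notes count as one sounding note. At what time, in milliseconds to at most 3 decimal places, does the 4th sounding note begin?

1. 0.0ms @ 0 + 412.844ms (3/4)
2. 412.844ms @ 3/4 + 412.844ms (3/4)
3. 825.688ms @ 3/2 + 825.688ms (3/2)
4. 1651.376ms @ 3 + 1651.376ms (3)

note 4 onset = 3b = 1651.376ms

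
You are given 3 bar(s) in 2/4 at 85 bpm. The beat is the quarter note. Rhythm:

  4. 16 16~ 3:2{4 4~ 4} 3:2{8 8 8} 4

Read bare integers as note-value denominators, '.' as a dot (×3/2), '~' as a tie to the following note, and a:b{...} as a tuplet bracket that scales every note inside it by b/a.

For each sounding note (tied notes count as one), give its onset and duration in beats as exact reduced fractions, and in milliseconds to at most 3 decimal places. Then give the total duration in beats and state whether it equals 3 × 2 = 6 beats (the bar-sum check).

1) 0.0ms=0b +1058.824ms=3/2b
2) 1058.824ms=3/2b +176.471ms=1/4b
3) 1235.294ms=7/4b +647.059ms=11/12b
4) 1882.353ms=8/3b +941.176ms=4/3b
5) 2823.529ms=4b +235.294ms=1/3b
6) 3058.824ms=13/3b +235.294ms=1/3b
7) 3294.118ms=14/3b +235.294ms=1/3b
8) 3529.412ms=5b +705.882ms=1b
Σ=6b of 6 (85bpm 2/4) — PASS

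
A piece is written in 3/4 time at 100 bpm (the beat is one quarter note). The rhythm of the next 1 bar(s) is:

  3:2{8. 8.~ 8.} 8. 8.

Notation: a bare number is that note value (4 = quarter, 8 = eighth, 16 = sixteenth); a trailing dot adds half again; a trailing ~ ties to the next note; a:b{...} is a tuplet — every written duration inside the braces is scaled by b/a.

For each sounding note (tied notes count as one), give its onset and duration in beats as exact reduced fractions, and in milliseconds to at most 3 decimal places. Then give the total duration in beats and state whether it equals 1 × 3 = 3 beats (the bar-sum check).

1) 0.0ms=0b +300.0ms=1/2b
2) 300.0ms=1/2b +600.0ms=1b
3) 900.0ms=3/2b +450.0ms=3/4b
4) 1350.0ms=9/4b +450.0ms=3/4b
Σ=3b of 3 (100bpm 3/4) — PASS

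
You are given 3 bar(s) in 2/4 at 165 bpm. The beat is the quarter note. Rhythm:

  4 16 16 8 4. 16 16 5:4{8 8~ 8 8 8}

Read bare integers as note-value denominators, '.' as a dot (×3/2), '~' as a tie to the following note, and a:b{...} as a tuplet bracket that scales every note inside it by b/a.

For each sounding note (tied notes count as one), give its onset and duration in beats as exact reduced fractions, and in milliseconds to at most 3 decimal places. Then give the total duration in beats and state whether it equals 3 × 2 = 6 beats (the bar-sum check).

1) 0.0ms=0b +363.636ms=1b
2) 363.636ms=1b +90.909ms=1/4b
3) 454.545ms=5/4b +90.909ms=1/4b
4) 545.455ms=3/2b +181.818ms=1/2b
5) 727.273ms=2b +545.455ms=3/2b
6) 1272.727ms=7/2b +90.909ms=1/4b
7) 1363.636ms=15/4b +90.909ms=1/4b
8) 1454.545ms=4b +145.455ms=2/5b
9) 1600.0ms=22/5b +290.909ms=4/5b
10) 1890.909ms=26/5b +145.455ms=2/5b
11) 2036.364ms=28/5b +145.455ms=2/5b
Σ=6b of 6 (165bpm 2/4) — PASS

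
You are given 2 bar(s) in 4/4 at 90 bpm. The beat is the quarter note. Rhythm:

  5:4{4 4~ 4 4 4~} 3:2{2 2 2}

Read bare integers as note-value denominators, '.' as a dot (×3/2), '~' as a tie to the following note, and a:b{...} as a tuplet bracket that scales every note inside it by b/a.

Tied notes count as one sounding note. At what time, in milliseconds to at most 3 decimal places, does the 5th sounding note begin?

1. 0.0ms @ 0 + 533.333ms (4/5)
2. 533.333ms @ 4/5 + 1066.667ms (8/5)
3. 1600.0ms @ 12/5 + 533.333ms (4/5)
4. 2133.333ms @ 16/5 + 1422.222ms (32/15)
5. 3555.556ms @ 16/3 + 888.889ms (4/3)
6. 4444.444ms @ 20/3 + 888.889ms (4/3)

note 5 onset = 16/3b = 3555.556ms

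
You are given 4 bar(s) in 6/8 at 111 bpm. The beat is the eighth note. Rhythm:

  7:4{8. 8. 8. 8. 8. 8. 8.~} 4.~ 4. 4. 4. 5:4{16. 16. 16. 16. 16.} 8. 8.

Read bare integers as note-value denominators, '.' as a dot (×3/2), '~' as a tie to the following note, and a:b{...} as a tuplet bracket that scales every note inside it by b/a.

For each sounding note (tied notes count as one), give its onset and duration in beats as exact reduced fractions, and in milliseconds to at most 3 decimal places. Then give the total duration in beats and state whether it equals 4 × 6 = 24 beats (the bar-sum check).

1) 0.0ms=0b +463.32ms=6/7b
2) 463.32ms=6/7b +463.32ms=6/7b
3) 926.641ms=12/7b +463.32ms=6/7b
4) 1389.961ms=18/7b +463.32ms=6/7b
5) 1853.282ms=24/7b +463.32ms=6/7b
6) 2316.602ms=30/7b +463.32ms=6/7b
7) 2779.923ms=36/7b +3706.564ms=48/7b
8) 6486.486ms=12b +1621.622ms=3b
9) 8108.108ms=15b +1621.622ms=3b
10) 9729.73ms=18b +324.324ms=3/5b
11) 10054.054ms=93/5b +324.324ms=3/5b
12) 10378.378ms=96/5b +324.324ms=3/5b
13) 10702.703ms=99/5b +324.324ms=3/5b
14) 11027.027ms=102/5b +324.324ms=3/5b
15) 11351.351ms=21b +810.811ms=3/2b
16) 12162.162ms=45/2b +810.811ms=3/2b
Σ=24b of 24 (111bpm 6/8) — PASS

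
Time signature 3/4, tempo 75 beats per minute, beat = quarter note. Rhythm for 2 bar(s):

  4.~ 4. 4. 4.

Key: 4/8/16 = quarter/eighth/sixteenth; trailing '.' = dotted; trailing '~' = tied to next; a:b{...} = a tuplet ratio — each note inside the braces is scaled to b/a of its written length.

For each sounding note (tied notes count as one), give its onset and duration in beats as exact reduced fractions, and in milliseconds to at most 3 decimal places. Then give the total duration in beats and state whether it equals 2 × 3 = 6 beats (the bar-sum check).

1) 0.0ms=0b +2400.0ms=3b
2) 2400.0ms=3b +1200.0ms=3/2b
3) 3600.0ms=9/2b +1200.0ms=3/2b
Σ=6b of 6 (75bpm 3/4) — PASS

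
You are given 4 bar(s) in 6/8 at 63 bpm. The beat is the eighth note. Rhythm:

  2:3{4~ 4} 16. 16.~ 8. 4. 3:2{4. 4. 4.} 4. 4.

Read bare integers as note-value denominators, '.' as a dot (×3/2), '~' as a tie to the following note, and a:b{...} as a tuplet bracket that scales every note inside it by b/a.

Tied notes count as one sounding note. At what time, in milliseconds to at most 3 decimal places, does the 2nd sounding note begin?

1. 0.0ms @ 0 + 5714.286ms (6)
2. 5714.286ms @ 6 + 714.286ms (3/4)
3. 6428.571ms @ 27/4 + 2142.857ms (9/4)
4. 8571.429ms @ 9 + 2857.143ms (3)
5. 11428.571ms @ 12 + 1904.762ms (2)
6. 13333.333ms @ 14 + 1904.762ms (2)
7. 15238.095ms @ 16 + 1904.762ms (2)
8. 17142.857ms @ 18 + 2857.143ms (3)
9. 20000.0ms @ 21 + 2857.143ms (3)

note 2 onset = 6b = 5714.286ms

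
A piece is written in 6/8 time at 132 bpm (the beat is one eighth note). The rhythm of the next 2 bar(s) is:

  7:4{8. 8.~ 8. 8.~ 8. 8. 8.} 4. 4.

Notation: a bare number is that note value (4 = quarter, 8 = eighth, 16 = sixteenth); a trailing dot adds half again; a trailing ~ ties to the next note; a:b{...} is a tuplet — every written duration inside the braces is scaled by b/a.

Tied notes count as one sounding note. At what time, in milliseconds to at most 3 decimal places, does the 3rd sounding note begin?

1. 0.0ms @ 0 + 389.61ms (6/7)
2. 389.61ms @ 6/7 + 779.221ms (12/7)
3. 1168.831ms @ 18/7 + 779.221ms (12/7)
4. 1948.052ms @ 30/7 + 389.61ms (6/7)
5. 2337.662ms @ 36/7 + 389.61ms (6/7)
6. 2727.273ms @ 6 + 1363.636ms (3)
7. 4090.909ms @ 9 + 1363.636ms (3)

note 3 onset = 18/7b = 1168.831ms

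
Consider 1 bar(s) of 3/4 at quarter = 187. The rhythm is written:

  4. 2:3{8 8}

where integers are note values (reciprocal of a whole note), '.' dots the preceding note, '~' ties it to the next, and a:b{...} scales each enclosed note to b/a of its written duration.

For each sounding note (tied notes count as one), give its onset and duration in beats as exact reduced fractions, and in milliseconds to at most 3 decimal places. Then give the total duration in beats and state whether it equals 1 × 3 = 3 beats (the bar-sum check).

1) 0.0ms=0b +481.283ms=3/2b
2) 481.283ms=3/2b +240.642ms=3/4b
3) 721.925ms=9/4b +240.642ms=3/4b
Σ=3b of 3 (187bpm 3/4) — PASS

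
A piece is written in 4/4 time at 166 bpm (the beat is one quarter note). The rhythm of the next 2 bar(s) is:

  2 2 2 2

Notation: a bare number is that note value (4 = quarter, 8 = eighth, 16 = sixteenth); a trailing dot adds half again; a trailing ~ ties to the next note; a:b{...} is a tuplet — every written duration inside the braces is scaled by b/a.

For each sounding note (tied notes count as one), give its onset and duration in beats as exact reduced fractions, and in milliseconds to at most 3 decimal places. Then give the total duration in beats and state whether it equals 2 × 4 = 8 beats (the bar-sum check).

1) 0.0ms=0b +722.892ms=2b
2) 722.892ms=2b +722.892ms=2b
3) 1445.783ms=4b +722.892ms=2b
4) 2168.675ms=6b +722.892ms=2b
Σ=8b of 8 (166bpm 4/4) — PASS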